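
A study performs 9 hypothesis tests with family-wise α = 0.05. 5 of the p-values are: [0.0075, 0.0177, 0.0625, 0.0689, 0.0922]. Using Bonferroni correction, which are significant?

Bonferroni α = 0.05/9 = 0.00556. None of the given p-values are significant.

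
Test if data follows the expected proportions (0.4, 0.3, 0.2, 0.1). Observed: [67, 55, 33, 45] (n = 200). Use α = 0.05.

Expected: [80.0, 60.0, 40.0, 20.0]. χ² = 35.004. df = 3, critical = 7.815. Reject H₀.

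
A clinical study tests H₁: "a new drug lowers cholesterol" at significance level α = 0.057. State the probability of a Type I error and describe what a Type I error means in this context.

P(Type I error) = α = 0.057. A Type I error is rejecting H₀ when H₀ is actually true (false positive) — here, concluding that a new drug lowers cholesterol when in fact this is not the case. Consequence: approving an ineffective drug — patients take a useless medication and may skip effective alternatives.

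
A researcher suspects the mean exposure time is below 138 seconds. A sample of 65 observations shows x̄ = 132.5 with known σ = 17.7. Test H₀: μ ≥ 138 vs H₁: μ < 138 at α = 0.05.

z = -2.505. Critical value: -1.645. Reject H₀.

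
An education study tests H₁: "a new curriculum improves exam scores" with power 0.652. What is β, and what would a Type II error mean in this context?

β = 1 - power = 1 - 0.652 = 0.348. A Type II error is failing to reject H₀ when H₀ is false (false negative) — here, failing to conclude that a new curriculum improves exam scores when in fact it is true. Consequence: keeping the old curriculum when the new one would have helped students.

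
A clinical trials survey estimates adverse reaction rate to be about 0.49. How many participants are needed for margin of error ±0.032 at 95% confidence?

n = z²p(1-p)/E² = 1.96²×0.49×0.51/0.032² = 937.5 → n = 938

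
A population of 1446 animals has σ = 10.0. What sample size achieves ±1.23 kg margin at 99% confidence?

Without FPC: n₀ = (2.576×10.0/1.23)² = 438.613. With FPC: n = n₀N/(n₀+N-1) = 336.7 → n = 337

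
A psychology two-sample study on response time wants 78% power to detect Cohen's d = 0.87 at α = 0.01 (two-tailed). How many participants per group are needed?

z_{α/2} = 2.576, z_β = Φ⁻¹(0.78) = 0.772. For large effect (d = 0.87): n per group = 2(z_{α/2} + z_β)²/d² = 2(2.576 + 0.772)²/0.87² = 29.6 → 30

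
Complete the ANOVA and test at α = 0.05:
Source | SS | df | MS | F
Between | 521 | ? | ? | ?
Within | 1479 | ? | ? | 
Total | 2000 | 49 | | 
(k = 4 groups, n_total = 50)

df_between = 3, df_within = 46. MS_between = 173.67, MS_within = 32.15. F = 5.401, F_crit ≈ 2.807. Reject H₀.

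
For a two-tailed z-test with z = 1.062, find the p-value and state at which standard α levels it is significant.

p = 2·P(Z > |1.062|) = 2·(1 - Φ(1.062)) ≈ 0.2882. Not significant at any standard level.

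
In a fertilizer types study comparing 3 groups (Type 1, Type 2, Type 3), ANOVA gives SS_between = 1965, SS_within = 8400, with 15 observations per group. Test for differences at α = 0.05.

df_between = 2, df_within = 42. F = MS_between/MS_within = 982.5/200.0 = 4.912. F_crit ≈ 3.22. Reject H₀. At least one mean differs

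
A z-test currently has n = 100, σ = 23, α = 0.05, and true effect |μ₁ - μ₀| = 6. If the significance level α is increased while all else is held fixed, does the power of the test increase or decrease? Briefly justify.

Power increases: a larger α lowers the critical value, so more of the H₁ sampling distribution falls in the rejection region.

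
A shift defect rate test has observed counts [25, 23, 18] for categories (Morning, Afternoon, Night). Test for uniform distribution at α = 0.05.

Expected = 22 each. χ² = Σ(O-E)²/E = 1.182. df = 2, critical value = 5.991. Fail to reject H₀.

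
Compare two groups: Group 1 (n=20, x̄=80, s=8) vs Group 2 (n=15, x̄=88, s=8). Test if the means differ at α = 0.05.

Pooled sp = 8.0. t = -2.928, df = 33. Critical t = ±2.035. Reject H₀.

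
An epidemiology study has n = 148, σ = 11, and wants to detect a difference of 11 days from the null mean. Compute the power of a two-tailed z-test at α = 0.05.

SE = σ/√n = 11/√148 = 0.904. Non-centrality λ = d/SE = 11/0.904 = 12.166. Power ≈ Φ(λ - z_{α/2}) = Φ(12.166 - 1.96) = Φ(10.206) = 1.0.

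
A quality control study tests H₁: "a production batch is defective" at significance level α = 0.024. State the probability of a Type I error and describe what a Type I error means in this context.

P(Type I error) = α = 0.024. A Type I error is rejecting H₀ when H₀ is actually true (false positive) — here, concluding that a production batch is defective when in fact this is not the case. Consequence: scrapping a good batch — wasted material and cost for no reason.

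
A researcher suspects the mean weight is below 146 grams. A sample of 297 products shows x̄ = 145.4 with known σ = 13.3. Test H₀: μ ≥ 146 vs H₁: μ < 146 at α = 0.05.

z = -0.777. Critical value: -1.645. Fail to reject H₀.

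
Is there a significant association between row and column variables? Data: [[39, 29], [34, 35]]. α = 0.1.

χ² = 0.898. df = 1, critical = 2.706. Fail to reject H₀. No evidence of dependence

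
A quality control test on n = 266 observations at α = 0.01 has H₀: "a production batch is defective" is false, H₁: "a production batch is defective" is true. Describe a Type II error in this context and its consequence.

Type II error: failing to reject H₀ when it is false — concluding that a production batch is defective is not supported when in fact it is. Consequence: shipping a defective batch — faulty products reach customers.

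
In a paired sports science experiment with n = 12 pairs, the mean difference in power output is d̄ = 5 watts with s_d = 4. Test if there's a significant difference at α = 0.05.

t = d̄/(s_d/√n) = 5/(4/√12) = 4.33. df = 11, critical t = ±2.201. Reject H₀.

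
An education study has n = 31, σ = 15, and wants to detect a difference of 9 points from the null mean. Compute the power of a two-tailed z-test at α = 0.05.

SE = σ/√n = 15/√31 = 2.694. Non-centrality λ = d/SE = 9/2.694 = 3.341. Power ≈ Φ(λ - z_{α/2}) = Φ(3.341 - 1.96) = Φ(1.381) = 0.916.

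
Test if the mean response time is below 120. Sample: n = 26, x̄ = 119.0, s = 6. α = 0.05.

t = (119.0 - 120)/(6/√26) = -0.85, df = 25. Critical t = -1.708. Fail to reject H₀.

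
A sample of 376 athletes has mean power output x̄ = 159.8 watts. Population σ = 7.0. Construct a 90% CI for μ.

CI = x̄ ± z*(σ/√n) = 159.8 ± 1.645(7.0/√376) = 159.8 ± 0.59 = (159.21, 160.39)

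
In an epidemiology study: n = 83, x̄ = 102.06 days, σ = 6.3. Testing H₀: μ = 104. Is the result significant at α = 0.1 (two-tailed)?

z = (102.06 - 104)/(6.3/√83) = -2.805. Since |z| > 1.645, significant at α = 0.1.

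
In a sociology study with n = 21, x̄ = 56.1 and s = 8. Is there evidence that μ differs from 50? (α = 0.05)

t = (x̄ - μ₀)/(s/√n) = (56.1 - 50)/(8/√21) = 3.494. df = 20, critical t = ±2.086. Reject H₀.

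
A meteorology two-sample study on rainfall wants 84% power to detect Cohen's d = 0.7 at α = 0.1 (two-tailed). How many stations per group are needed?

z_{α/2} = 1.645, z_β = Φ⁻¹(0.84) = 0.994. For medium effect (d = 0.7): n per group = 2(z_{α/2} + z_β)²/d² = 2(1.645 + 0.994)²/0.7² = 28.4 → 29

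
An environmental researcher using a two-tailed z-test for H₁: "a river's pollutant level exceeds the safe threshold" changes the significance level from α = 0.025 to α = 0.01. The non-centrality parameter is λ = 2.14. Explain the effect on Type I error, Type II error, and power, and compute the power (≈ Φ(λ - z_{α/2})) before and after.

Decreasing α from 0.025 to 0.01:
• Type I error rate decreases (α is the Type I rate by definition).
• Critical value moves from z_{α/2} = 2.241 to 2.576, so power = Φ(λ - z_{α/2}) goes from Φ(2.14 - 2.241) = 0.46 to Φ(2.14 - 2.576) = 0.331.
• Type II error rate β = 1 - power therefore increases (0.54 → 0.669).
Appropriate when false positives are costly — here, shutting down a compliant factory unnecessarily.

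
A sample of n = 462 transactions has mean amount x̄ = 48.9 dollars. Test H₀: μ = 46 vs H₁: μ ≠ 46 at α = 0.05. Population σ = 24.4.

z = (x̄ - μ₀)/(σ/√n) = (48.9 - 46)/(24.4/√462) = 2.555. Critical value: ±1.96. Since |2.555| > 1.96, Reject H₀.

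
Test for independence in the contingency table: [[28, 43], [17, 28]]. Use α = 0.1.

χ² = 0.032. df = 1, critical = 2.706. Fail to reject H₀. No evidence of dependence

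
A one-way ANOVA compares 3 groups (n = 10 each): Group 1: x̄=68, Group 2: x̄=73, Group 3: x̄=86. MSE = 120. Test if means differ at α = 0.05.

Grand mean = 75.67. SS_between = 1726.67, MS_between = 863.33. F = 7.194, F_crit ≈ 3.354. Reject H₀.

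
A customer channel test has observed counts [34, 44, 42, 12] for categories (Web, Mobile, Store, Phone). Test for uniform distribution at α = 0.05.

Expected = 33 each. χ² = Σ(O-E)²/E = 19.515. df = 3, critical value = 7.815. Reject H₀.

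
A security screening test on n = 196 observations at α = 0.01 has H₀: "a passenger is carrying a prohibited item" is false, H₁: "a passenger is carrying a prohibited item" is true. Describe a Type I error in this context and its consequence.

Type I error: rejecting H₀ when it is true — concluding that a passenger is carrying a prohibited item when in fact it is not. Consequence: detaining an innocent passenger — delay and inconvenience.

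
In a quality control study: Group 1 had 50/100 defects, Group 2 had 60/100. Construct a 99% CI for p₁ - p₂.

p̂₁ = 0.5, p̂₂ = 0.6. Difference = -0.1. CI = (-0.28, 0.08)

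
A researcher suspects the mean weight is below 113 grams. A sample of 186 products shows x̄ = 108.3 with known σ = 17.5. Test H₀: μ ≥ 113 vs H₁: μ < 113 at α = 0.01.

z = -3.663. Critical value: -2.33. Reject H₀.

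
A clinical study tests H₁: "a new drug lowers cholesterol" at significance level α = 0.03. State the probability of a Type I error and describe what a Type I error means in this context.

P(Type I error) = α = 0.03. A Type I error is rejecting H₀ when H₀ is actually true (false positive) — here, concluding that a new drug lowers cholesterol when in fact this is not the case. Consequence: approving an ineffective drug — patients take a useless medication and may skip effective alternatives.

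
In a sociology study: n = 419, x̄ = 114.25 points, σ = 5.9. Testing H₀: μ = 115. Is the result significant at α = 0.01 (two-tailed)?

z = (114.25 - 115)/(5.9/√419) = -2.602. Since |z| > 2.576, significant at α = 0.01.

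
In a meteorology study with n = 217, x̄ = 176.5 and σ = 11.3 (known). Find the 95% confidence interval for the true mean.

CI = x̄ ± z*(σ/√n) = 176.5 ± 1.96(11.3/√217) = 176.5 ± 1.5 = (175.0, 178.0)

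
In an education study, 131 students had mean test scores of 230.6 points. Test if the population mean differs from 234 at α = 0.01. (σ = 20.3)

z = (x̄ - μ₀)/(σ/√n) = (230.6 - 234)/(20.3/√131) = -1.917. Critical value: ±2.576. Since |-1.917| ≤ 2.576, Fail to reject H₀.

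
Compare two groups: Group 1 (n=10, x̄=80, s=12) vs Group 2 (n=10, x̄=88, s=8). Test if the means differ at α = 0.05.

Pooled sp = 10.2. t = -1.754, df = 18. Critical t = ±2.101. Fail to reject H₀.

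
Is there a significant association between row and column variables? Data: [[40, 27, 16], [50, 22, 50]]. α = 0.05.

χ² = 12.157. df = 2, critical = 5.991. Reject H₀. Variables are dependent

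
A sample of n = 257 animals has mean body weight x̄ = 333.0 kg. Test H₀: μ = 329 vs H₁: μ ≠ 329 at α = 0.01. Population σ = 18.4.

z = (x̄ - μ₀)/(σ/√n) = (333.0 - 329)/(18.4/√257) = 3.485. Critical value: ±2.576. Since |3.485| > 2.576, Reject H₀.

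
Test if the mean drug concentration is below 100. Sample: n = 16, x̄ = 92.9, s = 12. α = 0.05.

t = (92.9 - 100)/(12/√16) = -2.367, df = 15. Critical t = -1.753. Reject H₀.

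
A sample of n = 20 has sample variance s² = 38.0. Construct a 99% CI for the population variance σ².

df = 19. χ²_{0.005} = 38.582, χ²_{0.995} = 6.844. CI for σ² = ((n-1)s²/χ²_{α/2}, (n-1)s²/χ²_{1-α/2}) = (19·38.0/38.582, 19·38.0/6.844) = (18.71, 105.49)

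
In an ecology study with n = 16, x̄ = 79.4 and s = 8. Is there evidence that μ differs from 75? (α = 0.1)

t = (x̄ - μ₀)/(s/√n) = (79.4 - 75)/(8/√16) = 2.2. df = 15, critical t = ±1.753. Reject H₀.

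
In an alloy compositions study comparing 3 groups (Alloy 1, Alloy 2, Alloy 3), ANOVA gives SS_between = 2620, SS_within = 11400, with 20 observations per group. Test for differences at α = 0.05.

df_between = 2, df_within = 57. F = MS_between/MS_within = 1310.0/200.0 = 6.55. F_crit ≈ 3.159. Reject H₀. At least one mean differs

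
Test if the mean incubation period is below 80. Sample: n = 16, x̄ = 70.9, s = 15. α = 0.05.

t = (70.9 - 80)/(15/√16) = -2.427, df = 15. Critical t = -1.753. Reject H₀.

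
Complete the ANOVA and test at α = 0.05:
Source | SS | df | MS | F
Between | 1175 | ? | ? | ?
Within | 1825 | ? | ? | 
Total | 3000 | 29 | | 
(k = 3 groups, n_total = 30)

df_between = 2, df_within = 27. MS_between = 587.5, MS_within = 67.59. F = 8.692, F_crit ≈ 3.354. Reject H₀.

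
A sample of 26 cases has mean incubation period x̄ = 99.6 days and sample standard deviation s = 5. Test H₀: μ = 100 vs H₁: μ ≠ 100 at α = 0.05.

t = (x̄ - μ₀)/(s/√n) = (99.6 - 100)/(5/√26) = -0.408. df = 25, critical t = ±2.06. Fail to reject H₀.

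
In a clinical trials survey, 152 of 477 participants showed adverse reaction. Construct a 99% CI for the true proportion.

p̂ = 0.319. CI = p̂ ± z*√(p̂(1-p̂)/n) = (0.264, 0.374)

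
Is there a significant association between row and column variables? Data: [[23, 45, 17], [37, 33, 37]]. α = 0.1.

χ² = 10.132. df = 2, critical = 4.605. Reject H₀. Variables are dependent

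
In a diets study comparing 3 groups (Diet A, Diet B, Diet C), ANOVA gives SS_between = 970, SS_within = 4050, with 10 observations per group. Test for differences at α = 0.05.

df_between = 2, df_within = 27. F = MS_between/MS_within = 485.0/150.0 = 3.233. F_crit ≈ 3.354. Fail to reject H₀.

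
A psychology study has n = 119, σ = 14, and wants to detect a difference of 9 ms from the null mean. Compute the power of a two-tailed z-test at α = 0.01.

SE = σ/√n = 14/√119 = 1.283. Non-centrality λ = d/SE = 9/1.283 = 7.013. Power ≈ Φ(λ - z_{α/2}) = Φ(7.013 - 2.576) = Φ(4.437) = 1.0.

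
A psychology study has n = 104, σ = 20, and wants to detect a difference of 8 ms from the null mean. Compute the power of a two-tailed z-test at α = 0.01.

SE = σ/√n = 20/√104 = 1.961. Non-centrality λ = d/SE = 8/1.961 = 4.079. Power ≈ Φ(λ - z_{α/2}) = Φ(4.079 - 2.576) = Φ(1.503) = 0.934.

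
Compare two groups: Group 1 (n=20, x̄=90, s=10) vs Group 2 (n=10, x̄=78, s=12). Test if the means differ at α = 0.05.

Pooled sp = 10.68. t = 2.9, df = 28. Critical t = ±2.048. Reject H₀.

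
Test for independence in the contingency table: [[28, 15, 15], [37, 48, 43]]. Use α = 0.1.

χ² = 6.646. df = 2, critical = 4.605. Reject H₀. Variables are dependent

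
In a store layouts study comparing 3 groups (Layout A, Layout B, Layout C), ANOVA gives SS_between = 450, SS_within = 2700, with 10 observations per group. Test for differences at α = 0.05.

df_between = 2, df_within = 27. F = MS_between/MS_within = 225.0/100.0 = 2.25. F_crit ≈ 3.354. Fail to reject H₀.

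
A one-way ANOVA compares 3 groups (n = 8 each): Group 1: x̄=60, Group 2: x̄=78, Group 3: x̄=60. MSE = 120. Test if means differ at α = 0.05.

Grand mean = 66.0. SS_between = 1728.0, MS_between = 864.0. F = 7.2, F_crit ≈ 3.467. Reject H₀.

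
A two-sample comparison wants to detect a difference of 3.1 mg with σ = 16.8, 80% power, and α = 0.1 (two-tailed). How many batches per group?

n per group = 2(z_α/2 + z_β)²σ²/d² = 2×(1.645 + 0.84)²×16.8²/3.1² = 362.7 → n = 363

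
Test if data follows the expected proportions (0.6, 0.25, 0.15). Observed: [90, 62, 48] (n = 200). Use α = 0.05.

Expected: [120.0, 50.0, 30.0]. χ² = 21.18. df = 2, critical = 5.991. Reject H₀.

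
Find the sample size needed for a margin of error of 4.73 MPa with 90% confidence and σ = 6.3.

n = (z*σ/E)² = (1.645×6.3/4.73)² = 4.8 → n = 5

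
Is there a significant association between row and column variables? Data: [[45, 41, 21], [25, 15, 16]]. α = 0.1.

χ² = 2.776. df = 2, critical = 4.605. Fail to reject H₀. No evidence of dependence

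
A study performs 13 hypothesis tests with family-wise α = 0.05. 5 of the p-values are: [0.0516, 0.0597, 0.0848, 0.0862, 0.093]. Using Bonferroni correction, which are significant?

Bonferroni α = 0.05/13 = 0.00385. None of the given p-values are significant.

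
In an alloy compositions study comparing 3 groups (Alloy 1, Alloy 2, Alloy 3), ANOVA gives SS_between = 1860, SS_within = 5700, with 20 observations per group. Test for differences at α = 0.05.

df_between = 2, df_within = 57. F = MS_between/MS_within = 930.0/100.0 = 9.3. F_crit ≈ 3.159. Reject H₀. At least one mean differs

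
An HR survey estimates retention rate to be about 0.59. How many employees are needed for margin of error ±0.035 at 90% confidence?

n = z²p(1-p)/E² = 1.645²×0.59×0.41/0.035² = 534.4 → n = 535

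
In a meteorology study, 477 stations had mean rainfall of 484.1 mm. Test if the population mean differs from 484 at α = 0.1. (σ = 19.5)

z = (x̄ - μ₀)/(σ/√n) = (484.1 - 484)/(19.5/√477) = 0.112. Critical value: ±1.645. Since |0.112| ≤ 1.645, Fail to reject H₀.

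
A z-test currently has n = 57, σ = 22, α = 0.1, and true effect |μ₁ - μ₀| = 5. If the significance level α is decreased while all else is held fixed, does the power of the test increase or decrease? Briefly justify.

Power decreases: a smaller α raises the critical value, so less of the H₁ sampling distribution falls in the rejection region.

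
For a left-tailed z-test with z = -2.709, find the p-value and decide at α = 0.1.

p = P(Z < -2.709) = Φ(-2.709) ≈ 0.0034. Since p < 0.1, reject H₀ (significant) at α = 0.1.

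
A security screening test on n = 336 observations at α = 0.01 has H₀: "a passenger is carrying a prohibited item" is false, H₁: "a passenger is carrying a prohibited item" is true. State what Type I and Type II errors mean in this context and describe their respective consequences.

Type I (false positive): concluding that a passenger is carrying a prohibited item when it is not — detaining an innocent passenger — delay and inconvenience. Type II (false negative): failing to conclude that a passenger is carrying a prohibited item when it is — letting a prohibited item through — security breach. Which is costlier depends on domain priorities and is a judgement call rather than a statistical fact.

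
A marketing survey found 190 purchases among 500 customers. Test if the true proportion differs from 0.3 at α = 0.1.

p̂ = 0.38, p₀ = 0.3. z = (p̂ - p₀)/√(p₀(1-p₀)/n) = 3.904. Critical: ±1.645. Reject H₀.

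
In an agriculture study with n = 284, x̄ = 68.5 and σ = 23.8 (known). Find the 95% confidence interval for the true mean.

CI = x̄ ± z*(σ/√n) = 68.5 ± 1.96(23.8/√284) = 68.5 ± 2.77 = (65.73, 71.27)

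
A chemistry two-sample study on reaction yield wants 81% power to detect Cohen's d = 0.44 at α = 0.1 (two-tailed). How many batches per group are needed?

z_{α/2} = 1.645, z_β = Φ⁻¹(0.81) = 0.878. For small effect (d = 0.44): n per group = 2(z_{α/2} + z_β)²/d² = 2(1.645 + 0.878)²/0.44² = 65.8 → 66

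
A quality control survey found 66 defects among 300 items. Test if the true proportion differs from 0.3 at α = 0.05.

p̂ = 0.22, p₀ = 0.3. z = (p̂ - p₀)/√(p₀(1-p₀)/n) = -3.024. Critical: ±1.96. Reject H₀.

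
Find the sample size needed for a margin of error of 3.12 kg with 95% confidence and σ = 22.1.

n = (z*σ/E)² = (1.96×22.1/3.12)² = 192.7 → n = 193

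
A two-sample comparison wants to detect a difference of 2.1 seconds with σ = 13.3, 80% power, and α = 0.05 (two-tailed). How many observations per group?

n per group = 2(z_α/2 + z_β)²σ²/d² = 2×(1.96 + 0.84)²×13.3²/2.1² = 628.9 → n = 629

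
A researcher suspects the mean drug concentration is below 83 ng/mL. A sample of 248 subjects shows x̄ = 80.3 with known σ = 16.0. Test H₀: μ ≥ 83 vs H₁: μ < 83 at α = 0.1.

z = -2.657. Critical value: -1.28. Reject H₀.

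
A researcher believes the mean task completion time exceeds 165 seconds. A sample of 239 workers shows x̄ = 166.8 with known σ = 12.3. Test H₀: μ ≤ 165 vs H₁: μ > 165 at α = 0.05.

z = 2.262. Critical value: 1.645. Reject H₀.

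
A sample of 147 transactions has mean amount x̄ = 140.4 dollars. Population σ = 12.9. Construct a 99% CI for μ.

CI = x̄ ± z*(σ/√n) = 140.4 ± 2.576(12.9/√147) = 140.4 ± 2.74 = (137.66, 143.14)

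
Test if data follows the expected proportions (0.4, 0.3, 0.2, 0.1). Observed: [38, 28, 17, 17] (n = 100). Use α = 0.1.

Expected: [40.0, 30.0, 20.0, 10.0]. χ² = 5.583. df = 3, critical = 6.251. Fail to reject H₀.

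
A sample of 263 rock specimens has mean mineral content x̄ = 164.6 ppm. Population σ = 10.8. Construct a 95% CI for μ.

CI = x̄ ± z*(σ/√n) = 164.6 ± 1.96(10.8/√263) = 164.6 ± 1.31 = (163.29, 165.91)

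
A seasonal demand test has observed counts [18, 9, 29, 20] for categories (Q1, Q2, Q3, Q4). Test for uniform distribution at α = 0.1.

Expected = 19 each. χ² = Σ(O-E)²/E = 10.632. df = 3, critical value = 6.251. Reject H₀.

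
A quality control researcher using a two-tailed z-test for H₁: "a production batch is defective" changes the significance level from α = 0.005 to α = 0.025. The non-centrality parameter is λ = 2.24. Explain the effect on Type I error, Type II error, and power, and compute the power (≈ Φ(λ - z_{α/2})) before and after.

Increasing α from 0.005 to 0.025:
• Type I error rate increases (α is the Type I rate by definition).
• Critical value moves from z_{α/2} = 2.807 to 2.241, so power = Φ(λ - z_{α/2}) goes from Φ(2.24 - 2.807) = 0.285 to Φ(2.24 - 2.241) = 0.5.
• Type II error rate β = 1 - power therefore decreases (0.715 → 0.5).
Appropriate when false negatives are costly — here, shipping a defective batch — faulty products reach customers.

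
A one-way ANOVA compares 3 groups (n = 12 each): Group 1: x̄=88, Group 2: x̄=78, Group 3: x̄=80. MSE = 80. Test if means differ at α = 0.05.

Grand mean = 82.0. SS_between = 672.0, MS_between = 336.0. F = 4.2, F_crit ≈ 3.285. Reject H₀.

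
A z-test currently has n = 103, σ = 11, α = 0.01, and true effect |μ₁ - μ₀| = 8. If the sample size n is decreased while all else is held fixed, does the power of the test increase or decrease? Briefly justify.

Power decreases: a smaller n inflates the standard error σ/√n, pulling the sampling distribution under H₁ back toward the critical value.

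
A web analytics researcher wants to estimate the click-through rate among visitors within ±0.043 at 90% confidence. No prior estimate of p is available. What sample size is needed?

Conservative approach: use p = 0.5 (maximizes p(1-p) = 0.25). n = z²(0.25)/E² = 1.645²×0.25/0.043² = 365.9 → n = 366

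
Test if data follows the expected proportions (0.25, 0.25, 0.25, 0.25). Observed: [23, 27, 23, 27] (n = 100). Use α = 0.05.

Expected: [25.0, 25.0, 25.0, 25.0]. χ² = 0.64. df = 3, critical = 7.815. Fail to reject H₀.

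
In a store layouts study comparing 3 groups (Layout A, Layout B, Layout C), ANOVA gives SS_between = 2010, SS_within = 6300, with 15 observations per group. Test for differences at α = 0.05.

df_between = 2, df_within = 42. F = MS_between/MS_within = 1005.0/150.0 = 6.7. F_crit ≈ 3.22. Reject H₀. At least one mean differs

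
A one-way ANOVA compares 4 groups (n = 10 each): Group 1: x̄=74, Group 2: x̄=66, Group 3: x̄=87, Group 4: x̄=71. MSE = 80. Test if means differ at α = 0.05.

Grand mean = 74.5. SS_between = 2410.0, MS_between = 803.33. F = 10.042, F_crit ≈ 2.866. Reject H₀.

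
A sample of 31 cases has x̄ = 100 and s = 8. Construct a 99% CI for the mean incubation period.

CI = x̄ ± t*(s/√n) = 100 ± 2.75(8/√31) = (96.05, 103.95)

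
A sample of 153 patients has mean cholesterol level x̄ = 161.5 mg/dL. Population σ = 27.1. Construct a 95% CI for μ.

CI = x̄ ± z*(σ/√n) = 161.5 ± 1.96(27.1/√153) = 161.5 ± 4.29 = (157.21, 165.79)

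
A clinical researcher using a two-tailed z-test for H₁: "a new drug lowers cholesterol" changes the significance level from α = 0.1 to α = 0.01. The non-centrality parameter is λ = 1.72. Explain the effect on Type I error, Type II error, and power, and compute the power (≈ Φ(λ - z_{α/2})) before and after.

Decreasing α from 0.1 to 0.01:
• Type I error rate decreases (α is the Type I rate by definition).
• Critical value moves from z_{α/2} = 1.645 to 2.576, so power = Φ(λ - z_{α/2}) goes from Φ(1.72 - 1.645) = 0.53 to Φ(1.72 - 2.576) = 0.196.
• Type II error rate β = 1 - power therefore increases (0.47 → 0.804).
Appropriate when false positives are costly — here, approving an ineffective drug — patients take a useless medication and may skip effective alternatives.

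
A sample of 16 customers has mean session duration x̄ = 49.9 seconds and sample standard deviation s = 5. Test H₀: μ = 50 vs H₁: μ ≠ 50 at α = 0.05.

t = (x̄ - μ₀)/(s/√n) = (49.9 - 50)/(5/√16) = -0.08. df = 15, critical t = ±2.131. Fail to reject H₀.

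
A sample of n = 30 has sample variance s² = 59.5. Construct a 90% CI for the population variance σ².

df = 29. χ²_{0.05} = 42.557, χ²_{0.95} = 17.708. CI for σ² = ((n-1)s²/χ²_{α/2}, (n-1)s²/χ²_{1-α/2}) = (29·59.5/42.557, 29·59.5/17.708) = (40.55, 97.44)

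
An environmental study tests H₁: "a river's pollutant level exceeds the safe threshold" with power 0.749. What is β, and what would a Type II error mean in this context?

β = 1 - power = 1 - 0.749 = 0.251. A Type II error is failing to reject H₀ when H₀ is false (false negative) — here, failing to conclude that a river's pollutant level exceeds the safe threshold when in fact it is true. Consequence: allowing unsafe pollution to continue.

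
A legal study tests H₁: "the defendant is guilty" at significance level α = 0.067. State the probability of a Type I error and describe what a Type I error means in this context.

P(Type I error) = α = 0.067. A Type I error is rejecting H₀ when H₀ is actually true (false positive) — here, concluding that the defendant is guilty when in fact this is not the case. Consequence: convicting an innocent person.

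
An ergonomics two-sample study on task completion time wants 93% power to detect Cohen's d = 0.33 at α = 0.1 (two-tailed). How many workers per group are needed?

z_{α/2} = 1.645, z_β = Φ⁻¹(0.93) = 1.476. For small effect (d = 0.33): n per group = 2(z_{α/2} + z_β)²/d² = 2(1.645 + 1.476)²/0.33² = 178.9 → 179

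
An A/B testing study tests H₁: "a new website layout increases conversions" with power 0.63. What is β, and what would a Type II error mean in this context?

β = 1 - power = 1 - 0.63 = 0.37. A Type II error is failing to reject H₀ when H₀ is false (false negative) — here, failing to conclude that a new website layout increases conversions when in fact it is true. Consequence: discarding a layout that would have improved conversions — lost revenue.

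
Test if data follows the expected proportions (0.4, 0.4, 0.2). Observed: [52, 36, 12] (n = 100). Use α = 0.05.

Expected: [40.0, 40.0, 20.0]. χ² = 7.2. df = 2, critical = 5.991. Reject H₀.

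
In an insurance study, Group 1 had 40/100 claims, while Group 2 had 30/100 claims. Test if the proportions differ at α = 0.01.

p̂₁ = 0.4, p̂₂ = 0.3, pooled p̂ = 0.35. z = 1.482. Critical: ±2.576. Fail to reject H₀.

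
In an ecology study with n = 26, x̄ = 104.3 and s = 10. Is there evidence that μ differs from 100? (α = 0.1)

t = (x̄ - μ₀)/(s/√n) = (104.3 - 100)/(10/√26) = 2.193. df = 25, critical t = ±1.708. Reject H₀.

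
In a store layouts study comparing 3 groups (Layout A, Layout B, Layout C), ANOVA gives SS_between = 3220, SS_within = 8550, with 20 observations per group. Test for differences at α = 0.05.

df_between = 2, df_within = 57. F = MS_between/MS_within = 1610.0/150.0 = 10.733. F_crit ≈ 3.159. Reject H₀. At least one mean differs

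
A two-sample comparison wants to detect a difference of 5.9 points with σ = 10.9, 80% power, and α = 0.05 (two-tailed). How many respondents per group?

n per group = 2(z_α/2 + z_β)²σ²/d² = 2×(1.96 + 0.84)²×10.9²/5.9² = 53.5 → n = 54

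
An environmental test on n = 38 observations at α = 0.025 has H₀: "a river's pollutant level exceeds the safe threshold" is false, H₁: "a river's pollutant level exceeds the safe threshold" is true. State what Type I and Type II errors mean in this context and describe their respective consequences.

Type I (false positive): concluding that a river's pollutant level exceeds the safe threshold when it is not — shutting down a compliant factory unnecessarily. Type II (false negative): failing to conclude that a river's pollutant level exceeds the safe threshold when it is — allowing unsafe pollution to continue. Which is costlier depends on domain priorities and is a judgement call rather than a statistical fact.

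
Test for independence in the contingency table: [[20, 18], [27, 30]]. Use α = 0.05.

χ² = 0.253. df = 1, critical = 3.841. Fail to reject H₀. No evidence of dependence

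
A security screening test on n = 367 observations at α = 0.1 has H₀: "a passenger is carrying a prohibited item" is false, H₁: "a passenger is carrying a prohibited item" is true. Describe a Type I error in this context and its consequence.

Type I error: rejecting H₀ when it is true — concluding that a passenger is carrying a prohibited item when in fact it is not. Consequence: detaining an innocent passenger — delay and inconvenience.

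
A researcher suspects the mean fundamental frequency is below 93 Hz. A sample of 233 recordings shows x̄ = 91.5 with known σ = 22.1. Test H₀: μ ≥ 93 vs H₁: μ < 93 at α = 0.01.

z = -1.036. Critical value: -2.33. Fail to reject H₀.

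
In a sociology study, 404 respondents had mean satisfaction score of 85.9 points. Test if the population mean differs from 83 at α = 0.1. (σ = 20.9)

z = (x̄ - μ₀)/(σ/√n) = (85.9 - 83)/(20.9/√404) = 2.789. Critical value: ±1.645. Since |2.789| > 1.645, Reject H₀.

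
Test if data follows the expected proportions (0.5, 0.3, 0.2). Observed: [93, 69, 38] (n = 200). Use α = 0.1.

Expected: [100.0, 60.0, 40.0]. χ² = 1.94. df = 2, critical = 4.605. Fail to reject H₀.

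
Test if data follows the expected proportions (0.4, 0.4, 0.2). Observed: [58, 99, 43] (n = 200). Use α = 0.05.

Expected: [80.0, 80.0, 40.0]. χ² = 10.787. df = 2, critical = 5.991. Reject H₀.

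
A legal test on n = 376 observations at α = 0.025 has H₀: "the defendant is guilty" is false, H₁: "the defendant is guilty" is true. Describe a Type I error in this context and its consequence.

Type I error: rejecting H₀ when it is true — concluding that the defendant is guilty when in fact it is not. Consequence: convicting an innocent person.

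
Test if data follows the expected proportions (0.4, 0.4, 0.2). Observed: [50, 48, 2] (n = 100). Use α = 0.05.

Expected: [40.0, 40.0, 20.0]. χ² = 20.3. df = 2, critical = 5.991. Reject H₀.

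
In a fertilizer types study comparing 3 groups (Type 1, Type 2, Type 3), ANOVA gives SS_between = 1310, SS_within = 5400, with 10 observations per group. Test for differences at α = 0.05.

df_between = 2, df_within = 27. F = MS_between/MS_within = 655.0/200.0 = 3.275. F_crit ≈ 3.354. Fail to reject H₀.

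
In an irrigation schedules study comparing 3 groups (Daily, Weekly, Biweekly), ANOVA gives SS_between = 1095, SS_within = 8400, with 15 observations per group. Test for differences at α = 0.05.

df_between = 2, df_within = 42. F = MS_between/MS_within = 547.5/200.0 = 2.737. F_crit ≈ 3.22. Fail to reject H₀.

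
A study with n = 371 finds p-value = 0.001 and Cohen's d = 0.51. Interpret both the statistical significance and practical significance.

Statistically significant (p = 0.001 < 0.05). Cohen's d = 0.51 indicates a medium effect size. Both statistical and practical significance should be considered.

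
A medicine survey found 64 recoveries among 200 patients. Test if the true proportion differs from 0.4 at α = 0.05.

p̂ = 0.32, p₀ = 0.4. z = (p̂ - p₀)/√(p₀(1-p₀)/n) = -2.309. Critical: ±1.96. Reject H₀.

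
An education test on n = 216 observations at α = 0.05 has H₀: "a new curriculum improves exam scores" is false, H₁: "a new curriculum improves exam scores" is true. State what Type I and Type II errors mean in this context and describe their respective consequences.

Type I (false positive): concluding that a new curriculum improves exam scores when it is not — adopting a curriculum that gives no real benefit — disruption for nothing. Type II (false negative): failing to conclude that a new curriculum improves exam scores when it is — keeping the old curriculum when the new one would have helped students. Which is costlier depends on domain priorities and is a judgement call rather than a statistical fact.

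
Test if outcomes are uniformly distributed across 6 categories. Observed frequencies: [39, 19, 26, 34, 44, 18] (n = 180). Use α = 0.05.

Expected = 30 each. χ² = Σ(O-E)²/E = 19.133. df = 5, critical value = 11.07. Reject H₀.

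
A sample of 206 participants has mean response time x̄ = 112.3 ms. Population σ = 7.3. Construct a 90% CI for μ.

CI = x̄ ± z*(σ/√n) = 112.3 ± 1.645(7.3/√206) = 112.3 ± 0.84 = (111.46, 113.14)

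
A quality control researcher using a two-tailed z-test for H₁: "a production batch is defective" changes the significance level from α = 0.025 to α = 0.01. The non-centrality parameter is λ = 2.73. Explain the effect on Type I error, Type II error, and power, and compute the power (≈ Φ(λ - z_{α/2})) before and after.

Decreasing α from 0.025 to 0.01:
• Type I error rate decreases (α is the Type I rate by definition).
• Critical value moves from z_{α/2} = 2.241 to 2.576, so power = Φ(λ - z_{α/2}) goes from Φ(2.73 - 2.241) = 0.688 to Φ(2.73 - 2.576) = 0.561.
• Type II error rate β = 1 - power therefore increases (0.312 → 0.439).
Appropriate when false positives are costly — here, scrapping a good batch — wasted material and cost for no reason.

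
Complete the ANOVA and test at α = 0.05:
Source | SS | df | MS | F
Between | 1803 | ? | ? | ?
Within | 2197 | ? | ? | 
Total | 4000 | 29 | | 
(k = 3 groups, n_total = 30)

df_between = 2, df_within = 27. MS_between = 901.5, MS_within = 81.37. F = 11.079, F_crit ≈ 3.354. Reject H₀.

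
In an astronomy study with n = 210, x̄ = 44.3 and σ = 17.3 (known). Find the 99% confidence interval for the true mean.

CI = x̄ ± z*(σ/√n) = 44.3 ± 2.576(17.3/√210) = 44.3 ± 3.08 = (41.22, 47.38)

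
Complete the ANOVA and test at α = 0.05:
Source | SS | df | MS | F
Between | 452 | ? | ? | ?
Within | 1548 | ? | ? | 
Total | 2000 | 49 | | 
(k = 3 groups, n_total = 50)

df_between = 2, df_within = 47. MS_between = 226.0, MS_within = 32.94. F = 6.862, F_crit ≈ 3.195. Reject H₀.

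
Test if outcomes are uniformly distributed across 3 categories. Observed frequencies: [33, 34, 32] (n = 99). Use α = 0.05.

Expected = 33 each. χ² = Σ(O-E)²/E = 0.061. df = 2, critical value = 5.991. Fail to reject H₀.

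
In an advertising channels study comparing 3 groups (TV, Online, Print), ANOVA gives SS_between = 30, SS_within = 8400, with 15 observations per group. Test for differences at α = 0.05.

df_between = 2, df_within = 42. F = MS_between/MS_within = 15.0/200.0 = 0.075. F_crit ≈ 3.22. Fail to reject H₀.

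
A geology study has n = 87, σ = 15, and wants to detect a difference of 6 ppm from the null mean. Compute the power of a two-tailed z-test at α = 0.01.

SE = σ/√n = 15/√87 = 1.608. Non-centrality λ = d/SE = 6/1.608 = 3.731. Power ≈ Φ(λ - z_{α/2}) = Φ(3.731 - 2.576) = Φ(1.155) = 0.876.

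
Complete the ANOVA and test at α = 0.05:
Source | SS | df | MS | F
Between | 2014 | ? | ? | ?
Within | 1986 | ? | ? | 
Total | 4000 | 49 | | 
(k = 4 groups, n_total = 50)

df_between = 3, df_within = 46. MS_between = 671.33, MS_within = 43.17. F = 15.55, F_crit ≈ 2.807. Reject H₀.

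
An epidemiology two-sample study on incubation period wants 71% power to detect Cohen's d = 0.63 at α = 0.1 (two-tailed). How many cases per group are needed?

z_{α/2} = 1.645, z_β = Φ⁻¹(0.71) = 0.553. For medium effect (d = 0.63): n per group = 2(z_{α/2} + z_β)²/d² = 2(1.645 + 0.553)²/0.63² = 24.3 → 25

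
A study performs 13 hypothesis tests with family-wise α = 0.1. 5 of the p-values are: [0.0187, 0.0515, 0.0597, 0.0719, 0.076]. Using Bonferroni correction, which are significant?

Bonferroni α = 0.1/13 = 0.00769. None of the given p-values are significant.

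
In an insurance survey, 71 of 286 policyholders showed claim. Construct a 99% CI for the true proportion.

p̂ = 0.248. CI = p̂ ± z*√(p̂(1-p̂)/n) = (0.182, 0.314)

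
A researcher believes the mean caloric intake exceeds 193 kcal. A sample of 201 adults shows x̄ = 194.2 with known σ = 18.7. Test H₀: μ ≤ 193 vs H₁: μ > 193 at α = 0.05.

z = 0.91. Critical value: 1.645. Fail to reject H₀.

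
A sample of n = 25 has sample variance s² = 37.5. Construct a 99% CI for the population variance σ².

df = 24. χ²_{0.005} = 45.559, χ²_{0.995} = 9.886. CI for σ² = ((n-1)s²/χ²_{α/2}, (n-1)s²/χ²_{1-α/2}) = (24·37.5/45.559, 24·37.5/9.886) = (19.75, 91.04)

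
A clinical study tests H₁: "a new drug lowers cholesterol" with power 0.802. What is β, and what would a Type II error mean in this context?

β = 1 - power = 1 - 0.802 = 0.198. A Type II error is failing to reject H₀ when H₀ is false (false negative) — here, failing to conclude that a new drug lowers cholesterol when in fact it is true. Consequence: shelving an effective drug — patients miss out on a treatment that would have helped.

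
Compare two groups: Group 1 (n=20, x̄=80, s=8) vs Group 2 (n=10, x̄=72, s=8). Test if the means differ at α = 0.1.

Pooled sp = 8.0. t = 2.582, df = 28. Critical t = ±1.701. Reject H₀.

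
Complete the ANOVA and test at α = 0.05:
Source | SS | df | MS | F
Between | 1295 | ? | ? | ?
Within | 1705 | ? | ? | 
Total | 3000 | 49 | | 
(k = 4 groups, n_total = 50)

df_between = 3, df_within = 46. MS_between = 431.67, MS_within = 37.07. F = 11.646, F_crit ≈ 2.807. Reject H₀.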